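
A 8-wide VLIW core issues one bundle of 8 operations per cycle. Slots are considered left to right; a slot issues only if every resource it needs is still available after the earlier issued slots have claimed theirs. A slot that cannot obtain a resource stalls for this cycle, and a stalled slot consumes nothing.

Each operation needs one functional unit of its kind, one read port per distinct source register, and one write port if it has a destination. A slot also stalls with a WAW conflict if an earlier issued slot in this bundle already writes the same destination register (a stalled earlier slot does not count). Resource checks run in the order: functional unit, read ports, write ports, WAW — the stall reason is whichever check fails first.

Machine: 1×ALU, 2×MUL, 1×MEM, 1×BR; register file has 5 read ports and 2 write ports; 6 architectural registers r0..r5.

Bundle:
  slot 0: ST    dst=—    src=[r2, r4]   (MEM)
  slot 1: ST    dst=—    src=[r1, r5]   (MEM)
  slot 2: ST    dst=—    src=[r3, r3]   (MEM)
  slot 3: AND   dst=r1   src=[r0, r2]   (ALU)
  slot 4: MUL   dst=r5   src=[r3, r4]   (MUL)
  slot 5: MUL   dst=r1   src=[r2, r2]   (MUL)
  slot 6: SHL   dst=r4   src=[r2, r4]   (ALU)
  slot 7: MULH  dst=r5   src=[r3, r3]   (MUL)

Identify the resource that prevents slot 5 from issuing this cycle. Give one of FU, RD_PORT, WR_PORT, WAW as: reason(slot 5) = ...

reason(slot 5) = WAW

(0) want 1×MEM +2rd +0wr — yes → AL1|MU2|ME0|BR1|rd3|wr2
(1) want 1×MEM +2rd +0wr — FU → AL1|MU2|ME0|BR1|rd3|wr2
(2) want 1×MEM +1rd +0wr — FU → AL1|MU2|ME0|BR1|rd3|wr2
(3) want 1×ALU +2rd +1wr — yes → AL0|MU2|ME0|BR1|rd1|wr1
(4) want 1×MUL +2rd +1wr — RD_PORT → AL0|MU2|ME0|BR1|rd1|wr1
(5) want 1×MUL +1rd +1wr — WAW → AL0|MU2|ME0|BR1|rd1|wr1
(6) want 1×ALU +2rd +1wr — FU → AL0|MU2|ME0|BR1|rd1|wr1
(7) want 1×MUL +1rd +1wr — yes → AL0|MU1|ME0|BR1|rd0|wr0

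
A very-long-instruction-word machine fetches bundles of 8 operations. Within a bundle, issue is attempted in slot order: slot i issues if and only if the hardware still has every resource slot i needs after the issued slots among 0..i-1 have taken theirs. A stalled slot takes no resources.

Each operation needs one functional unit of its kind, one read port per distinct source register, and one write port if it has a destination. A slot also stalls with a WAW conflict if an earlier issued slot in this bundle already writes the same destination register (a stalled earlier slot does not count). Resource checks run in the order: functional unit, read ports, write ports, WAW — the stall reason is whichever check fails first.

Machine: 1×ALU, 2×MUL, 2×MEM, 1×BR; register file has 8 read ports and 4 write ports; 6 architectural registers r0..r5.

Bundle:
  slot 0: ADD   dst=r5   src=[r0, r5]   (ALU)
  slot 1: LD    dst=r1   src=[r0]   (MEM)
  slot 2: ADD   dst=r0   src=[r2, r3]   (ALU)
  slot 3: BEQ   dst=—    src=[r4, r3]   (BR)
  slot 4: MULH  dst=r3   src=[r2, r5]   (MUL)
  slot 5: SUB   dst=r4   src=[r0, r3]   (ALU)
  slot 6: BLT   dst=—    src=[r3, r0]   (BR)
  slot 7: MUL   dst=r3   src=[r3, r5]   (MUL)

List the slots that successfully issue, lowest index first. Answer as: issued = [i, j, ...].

  0. ALU→r5 ⇒ go  {0A/2Mu/2Ld/1B | 6r 3w}
  1. MEM→r1 ⇒ go  {0A/2Mu/1Ld/1B | 5r 2w}
  2. ALU→r0 ⇒ no(FU)  {0A/2Mu/1Ld/1B | 5r 2w}
  3. BR ⇒ go  {0A/2Mu/1Ld/0B | 3r 2w}
  4. MUL→r3 ⇒ go  {0A/1Mu/1Ld/0B | 1r 1w}
  5. ALU→r4 ⇒ no(FU)  {0A/1Mu/1Ld/0B | 1r 1w}
  6. BR ⇒ no(FU)  {0A/1Mu/1Ld/0B | 1r 1w}
  7. MUL→r3 ⇒ no(RD_PORT)  {0A/1Mu/1Ld/0B | 1r 1w}

issued = [0, 1, 3, 4]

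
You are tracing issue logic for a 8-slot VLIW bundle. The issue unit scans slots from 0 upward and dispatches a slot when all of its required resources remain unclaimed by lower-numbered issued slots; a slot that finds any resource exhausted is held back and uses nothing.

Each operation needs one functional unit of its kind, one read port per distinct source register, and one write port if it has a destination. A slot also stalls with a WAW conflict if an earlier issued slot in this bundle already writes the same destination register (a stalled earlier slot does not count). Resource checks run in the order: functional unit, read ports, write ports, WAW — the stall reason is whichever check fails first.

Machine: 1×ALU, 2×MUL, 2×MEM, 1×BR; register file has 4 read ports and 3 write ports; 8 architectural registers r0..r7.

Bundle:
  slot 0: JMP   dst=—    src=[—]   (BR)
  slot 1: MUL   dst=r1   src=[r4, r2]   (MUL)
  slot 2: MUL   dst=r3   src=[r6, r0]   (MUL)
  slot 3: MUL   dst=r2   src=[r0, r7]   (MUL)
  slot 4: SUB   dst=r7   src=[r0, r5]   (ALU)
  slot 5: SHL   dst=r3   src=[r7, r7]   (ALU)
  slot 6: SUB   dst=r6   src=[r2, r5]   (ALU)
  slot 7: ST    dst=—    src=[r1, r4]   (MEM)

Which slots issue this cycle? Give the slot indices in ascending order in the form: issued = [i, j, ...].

issued = [0, 1, 2]

[0] BR needs rd=0 wr=0: ok; after: ALU=1 MUL=2 MEM=2 BR=0, R=4, W=3
[1] MUL needs rd=2 wr=1: ok; after: ALU=1 MUL=1 MEM=2 BR=0, R=2, W=2
[2] MUL needs rd=2 wr=1: ok; after: ALU=1 MUL=0 MEM=2 BR=0, R=0, W=1
[3] MUL needs rd=2 wr=1: FU; after: ALU=1 MUL=0 MEM=2 BR=0, R=0, W=1
[4] ALU needs rd=2 wr=1: RD_PORT; after: ALU=1 MUL=0 MEM=2 BR=0, R=0, W=1
[5] ALU needs rd=1 wr=1: RD_PORT; after: ALU=1 MUL=0 MEM=2 BR=0, R=0, W=1
[6] ALU needs rd=2 wr=1: RD_PORT; after: ALU=1 MUL=0 MEM=2 BR=0, R=0, W=1
[7] MEM needs rd=2 wr=0: RD_PORT; after: ALU=1 MUL=0 MEM=2 BR=0, R=0, W=1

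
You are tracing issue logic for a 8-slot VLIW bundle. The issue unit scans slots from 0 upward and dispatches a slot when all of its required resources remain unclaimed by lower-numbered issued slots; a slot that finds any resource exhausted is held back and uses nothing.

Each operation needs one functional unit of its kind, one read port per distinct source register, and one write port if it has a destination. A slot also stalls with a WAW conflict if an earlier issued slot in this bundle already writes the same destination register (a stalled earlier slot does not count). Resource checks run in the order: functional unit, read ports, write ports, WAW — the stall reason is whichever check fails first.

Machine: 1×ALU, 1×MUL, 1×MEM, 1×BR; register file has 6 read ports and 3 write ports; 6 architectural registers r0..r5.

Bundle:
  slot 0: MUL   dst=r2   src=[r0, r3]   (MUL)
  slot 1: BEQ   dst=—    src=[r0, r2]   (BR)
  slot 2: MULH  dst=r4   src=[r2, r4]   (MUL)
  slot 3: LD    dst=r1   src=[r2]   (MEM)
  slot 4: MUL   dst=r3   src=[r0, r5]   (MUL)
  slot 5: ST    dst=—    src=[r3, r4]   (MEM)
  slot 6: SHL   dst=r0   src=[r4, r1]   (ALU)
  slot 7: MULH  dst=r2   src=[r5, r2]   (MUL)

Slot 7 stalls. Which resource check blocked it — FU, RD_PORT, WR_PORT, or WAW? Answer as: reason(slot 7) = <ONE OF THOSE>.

(0) want 1×MUL +2rd +1wr — yes → AL1|MU0|ME1|BR1|rd4|wr2
(1) want 1×BR +2rd +0wr — yes → AL1|MU0|ME1|BR0|rd2|wr2
(2) want 1×MUL +2rd +1wr — FU → AL1|MU0|ME1|BR0|rd2|wr2
(3) want 1×MEM +1rd +1wr — yes → AL1|MU0|ME0|BR0|rd1|wr1
(4) want 1×MUL +2rd +1wr — FU → AL1|MU0|ME0|BR0|rd1|wr1
(5) want 1×MEM +2rd +0wr — FU → AL1|MU0|ME0|BR0|rd1|wr1
(6) want 1×ALU +2rd +1wr — RD_PORT → AL1|MU0|ME0|BR0|rd1|wr1
(7) want 1×MUL +2rd +1wr — FU → AL1|MU0|ME0|BR0|rd1|wr1

reason(slot 7) = FU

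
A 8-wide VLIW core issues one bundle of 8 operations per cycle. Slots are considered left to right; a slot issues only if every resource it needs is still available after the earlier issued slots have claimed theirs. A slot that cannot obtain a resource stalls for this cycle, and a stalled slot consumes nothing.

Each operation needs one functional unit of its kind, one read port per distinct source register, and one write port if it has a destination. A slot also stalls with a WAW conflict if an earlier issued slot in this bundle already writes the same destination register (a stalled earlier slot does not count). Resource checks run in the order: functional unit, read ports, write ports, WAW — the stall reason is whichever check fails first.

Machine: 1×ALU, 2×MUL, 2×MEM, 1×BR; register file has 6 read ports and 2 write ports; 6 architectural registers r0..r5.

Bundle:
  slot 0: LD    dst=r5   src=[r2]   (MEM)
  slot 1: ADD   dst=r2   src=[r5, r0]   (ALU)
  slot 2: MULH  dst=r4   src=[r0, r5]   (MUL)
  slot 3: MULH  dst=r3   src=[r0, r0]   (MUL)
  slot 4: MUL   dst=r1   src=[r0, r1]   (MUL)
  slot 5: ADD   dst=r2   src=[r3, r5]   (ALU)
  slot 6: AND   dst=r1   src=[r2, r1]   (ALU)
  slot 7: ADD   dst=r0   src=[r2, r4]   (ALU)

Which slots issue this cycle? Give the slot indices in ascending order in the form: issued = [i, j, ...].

issued = [0, 1]

slot 0 (MEM): ISSUE — free A1,Mu2,Ld1,B1 rp5 wp1
slot 1 (ALU): ISSUE — free A0,Mu2,Ld1,B1 rp3 wp0
slot 2 (MUL): stall WR_PORT — free A0,Mu2,Ld1,B1 rp3 wp0
slot 3 (MUL): stall WR_PORT — free A0,Mu2,Ld1,B1 rp3 wp0
slot 4 (MUL): stall WR_PORT — free A0,Mu2,Ld1,B1 rp3 wp0
slot 5 (ALU): stall FU — free A0,Mu2,Ld1,B1 rp3 wp0
slot 6 (ALU): stall FU — free A0,Mu2,Ld1,B1 rp3 wp0
slot 7 (ALU): stall FU — free A0,Mu2,Ld1,B1 rp3 wp0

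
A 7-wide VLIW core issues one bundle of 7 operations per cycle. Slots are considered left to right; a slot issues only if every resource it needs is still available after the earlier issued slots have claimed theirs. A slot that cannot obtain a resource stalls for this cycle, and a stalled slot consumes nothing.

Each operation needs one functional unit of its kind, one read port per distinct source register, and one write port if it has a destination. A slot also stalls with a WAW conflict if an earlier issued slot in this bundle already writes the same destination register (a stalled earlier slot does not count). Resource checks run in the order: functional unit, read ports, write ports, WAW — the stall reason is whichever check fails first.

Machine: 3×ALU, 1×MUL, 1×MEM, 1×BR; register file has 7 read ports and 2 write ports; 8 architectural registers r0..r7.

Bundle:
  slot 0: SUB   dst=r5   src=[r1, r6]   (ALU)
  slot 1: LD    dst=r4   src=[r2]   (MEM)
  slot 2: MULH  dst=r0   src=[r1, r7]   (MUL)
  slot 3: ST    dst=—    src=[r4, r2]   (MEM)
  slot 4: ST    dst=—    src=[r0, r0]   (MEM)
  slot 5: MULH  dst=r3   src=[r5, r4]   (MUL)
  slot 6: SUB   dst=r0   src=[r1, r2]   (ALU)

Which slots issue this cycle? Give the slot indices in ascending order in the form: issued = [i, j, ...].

  0. ALU→r5 ⇒ go  {2A/1Mu/1Ld/1B | 5r 1w}
  1. MEM→r4 ⇒ go  {2A/1Mu/0Ld/1B | 4r 0w}
  2. MUL→r0 ⇒ no(WR_PORT)  {2A/1Mu/0Ld/1B | 4r 0w}
  3. MEM ⇒ no(FU)  {2A/1Mu/0Ld/1B | 4r 0w}
  4. MEM ⇒ no(FU)  {2A/1Mu/0Ld/1B | 4r 0w}
  5. MUL→r3 ⇒ no(WR_PORT)  {2A/1Mu/0Ld/1B | 4r 0w}
  6. ALU→r0 ⇒ no(WR_PORT)  {2A/1Mu/0Ld/1B | 4r 0w}

issued = [0, 1]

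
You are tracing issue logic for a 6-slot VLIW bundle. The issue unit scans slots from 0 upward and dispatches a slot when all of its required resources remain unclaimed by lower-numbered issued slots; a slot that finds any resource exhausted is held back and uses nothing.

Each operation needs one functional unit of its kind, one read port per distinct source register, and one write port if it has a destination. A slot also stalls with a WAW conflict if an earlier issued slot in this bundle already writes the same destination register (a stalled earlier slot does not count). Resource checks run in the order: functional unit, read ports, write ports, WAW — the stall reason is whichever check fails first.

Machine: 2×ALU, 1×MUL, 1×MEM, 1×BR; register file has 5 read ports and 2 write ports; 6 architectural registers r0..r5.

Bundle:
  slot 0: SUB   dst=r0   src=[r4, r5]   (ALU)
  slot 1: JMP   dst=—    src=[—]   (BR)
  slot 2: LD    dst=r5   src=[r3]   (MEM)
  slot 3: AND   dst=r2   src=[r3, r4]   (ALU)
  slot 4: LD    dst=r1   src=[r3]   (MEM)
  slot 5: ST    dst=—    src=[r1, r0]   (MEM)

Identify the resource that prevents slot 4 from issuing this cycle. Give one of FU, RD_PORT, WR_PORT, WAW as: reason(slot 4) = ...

reason(slot 4) = FU

  0. ALU→r0 ⇒ go  {1A/1Mu/1Ld/1B | 3r 1w}
  1. BR ⇒ go  {1A/1Mu/1Ld/0B | 3r 1w}
  2. MEM→r5 ⇒ go  {1A/1Mu/0Ld/0B | 2r 0w}
  3. ALU→r2 ⇒ no(WR_PORT)  {1A/1Mu/0Ld/0B | 2r 0w}
  4. MEM→r1 ⇒ no(FU)  {1A/1Mu/0Ld/0B | 2r 0w}
  5. MEM ⇒ no(FU)  {1A/1Mu/0Ld/0B | 2r 0w}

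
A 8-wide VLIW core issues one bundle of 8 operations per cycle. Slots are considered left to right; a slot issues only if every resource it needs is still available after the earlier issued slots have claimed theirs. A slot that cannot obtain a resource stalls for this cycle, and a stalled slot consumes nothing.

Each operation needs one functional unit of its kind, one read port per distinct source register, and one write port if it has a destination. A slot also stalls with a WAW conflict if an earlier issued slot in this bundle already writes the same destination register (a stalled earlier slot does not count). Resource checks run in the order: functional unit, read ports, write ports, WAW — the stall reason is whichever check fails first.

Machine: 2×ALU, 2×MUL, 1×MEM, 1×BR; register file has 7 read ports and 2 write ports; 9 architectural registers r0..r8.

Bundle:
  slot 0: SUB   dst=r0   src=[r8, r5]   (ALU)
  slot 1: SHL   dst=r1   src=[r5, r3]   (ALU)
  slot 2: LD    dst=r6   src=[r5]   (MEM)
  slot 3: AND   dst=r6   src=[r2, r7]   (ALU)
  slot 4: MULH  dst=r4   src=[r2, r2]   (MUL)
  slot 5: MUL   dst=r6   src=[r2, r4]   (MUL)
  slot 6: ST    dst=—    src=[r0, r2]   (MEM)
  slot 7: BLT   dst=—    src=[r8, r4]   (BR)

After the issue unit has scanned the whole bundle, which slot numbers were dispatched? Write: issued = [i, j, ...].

issued = [0, 1, 6]

[0] ALU needs rd=2 wr=1: ok; after: ALU=1 MUL=2 MEM=1 BR=1, R=5, W=1
[1] ALU needs rd=2 wr=1: ok; after: ALU=0 MUL=2 MEM=1 BR=1, R=3, W=0
[2] MEM needs rd=1 wr=1: WR_PORT; after: ALU=0 MUL=2 MEM=1 BR=1, R=3, W=0
[3] ALU needs rd=2 wr=1: FU; after: ALU=0 MUL=2 MEM=1 BR=1, R=3, W=0
[4] MUL needs rd=1 wr=1: WR_PORT; after: ALU=0 MUL=2 MEM=1 BR=1, R=3, W=0
[5] MUL needs rd=2 wr=1: WR_PORT; after: ALU=0 MUL=2 MEM=1 BR=1, R=3, W=0
[6] MEM needs rd=2 wr=0: ok; after: ALU=0 MUL=2 MEM=0 BR=1, R=1, W=0
[7] BR needs rd=2 wr=0: RD_PORT; after: ALU=0 MUL=2 MEM=0 BR=1, R=1, W=0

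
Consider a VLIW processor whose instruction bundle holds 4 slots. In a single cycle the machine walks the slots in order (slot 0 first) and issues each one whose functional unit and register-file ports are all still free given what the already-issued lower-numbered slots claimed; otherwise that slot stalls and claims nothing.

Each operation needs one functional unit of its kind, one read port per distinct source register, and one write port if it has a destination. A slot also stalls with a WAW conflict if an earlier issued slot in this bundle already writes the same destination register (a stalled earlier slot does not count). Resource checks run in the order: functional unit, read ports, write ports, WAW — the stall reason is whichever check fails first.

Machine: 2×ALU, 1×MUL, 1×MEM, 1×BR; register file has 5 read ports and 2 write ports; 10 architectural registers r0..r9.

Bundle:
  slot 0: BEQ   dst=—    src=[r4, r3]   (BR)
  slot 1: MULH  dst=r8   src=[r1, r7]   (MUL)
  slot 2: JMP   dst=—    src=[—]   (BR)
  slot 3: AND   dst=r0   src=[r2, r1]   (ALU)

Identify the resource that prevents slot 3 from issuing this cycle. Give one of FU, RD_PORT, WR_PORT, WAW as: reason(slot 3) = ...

slot 0 (BR): ISSUE — free A2,Mu1,Ld1,B0 rp3 wp2
slot 1 (MUL): ISSUE — free A2,Mu0,Ld1,B0 rp1 wp1
slot 2 (BR): stall FU — free A2,Mu0,Ld1,B0 rp1 wp1
slot 3 (ALU): stall RD_PORT — free A2,Mu0,Ld1,B0 rp1 wp1

reason(slot 3) = RD_PORT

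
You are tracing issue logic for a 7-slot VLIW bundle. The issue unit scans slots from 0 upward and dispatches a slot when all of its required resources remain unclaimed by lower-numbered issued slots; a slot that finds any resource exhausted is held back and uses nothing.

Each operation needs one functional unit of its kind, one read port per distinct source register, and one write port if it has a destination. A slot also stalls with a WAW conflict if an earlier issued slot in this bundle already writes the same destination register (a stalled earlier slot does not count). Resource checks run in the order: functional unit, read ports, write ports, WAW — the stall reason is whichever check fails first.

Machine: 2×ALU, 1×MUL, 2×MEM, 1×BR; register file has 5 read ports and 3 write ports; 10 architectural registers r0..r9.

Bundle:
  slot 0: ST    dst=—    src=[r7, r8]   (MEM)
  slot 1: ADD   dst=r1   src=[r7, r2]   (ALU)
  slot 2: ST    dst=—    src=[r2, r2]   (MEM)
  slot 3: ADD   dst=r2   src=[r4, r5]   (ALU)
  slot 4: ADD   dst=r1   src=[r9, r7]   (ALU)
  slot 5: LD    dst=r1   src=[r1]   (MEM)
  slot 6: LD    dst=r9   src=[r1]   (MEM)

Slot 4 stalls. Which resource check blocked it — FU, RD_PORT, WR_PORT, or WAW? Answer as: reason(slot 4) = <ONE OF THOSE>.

reason(slot 4) = RD_PORT

slot 0 (MEM): ISSUE — free A2,Mu1,Ld1,B1 rp3 wp3
slot 1 (ALU): ISSUE — free A1,Mu1,Ld1,B1 rp1 wp2
slot 2 (MEM): ISSUE — free A1,Mu1,Ld0,B1 rp0 wp2
slot 3 (ALU): stall RD_PORT — free A1,Mu1,Ld0,B1 rp0 wp2
slot 4 (ALU): stall RD_PORT — free A1,Mu1,Ld0,B1 rp0 wp2
slot 5 (MEM): stall FU — free A1,Mu1,Ld0,B1 rp0 wp2
slot 6 (MEM): stall FU — free A1,Mu1,Ld0,B1 rp0 wp2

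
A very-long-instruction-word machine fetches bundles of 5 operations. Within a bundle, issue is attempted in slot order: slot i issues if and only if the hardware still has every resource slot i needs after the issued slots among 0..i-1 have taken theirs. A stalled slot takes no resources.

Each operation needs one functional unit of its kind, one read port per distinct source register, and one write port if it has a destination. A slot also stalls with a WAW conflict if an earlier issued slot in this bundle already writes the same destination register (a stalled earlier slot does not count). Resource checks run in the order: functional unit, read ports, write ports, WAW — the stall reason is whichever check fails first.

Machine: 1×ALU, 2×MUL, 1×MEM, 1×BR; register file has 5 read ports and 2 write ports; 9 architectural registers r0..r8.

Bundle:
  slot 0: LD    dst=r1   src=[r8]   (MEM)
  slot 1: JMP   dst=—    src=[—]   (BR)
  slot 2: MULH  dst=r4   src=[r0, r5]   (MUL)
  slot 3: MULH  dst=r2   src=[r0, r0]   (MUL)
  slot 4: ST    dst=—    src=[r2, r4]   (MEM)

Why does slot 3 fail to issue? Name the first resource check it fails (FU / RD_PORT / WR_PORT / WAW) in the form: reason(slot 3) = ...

reason(slot 3) = WR_PORT

[0] MEM needs rd=1 wr=1: ok; after: ALU=1 MUL=2 MEM=0 BR=1, R=4, W=1
[1] BR needs rd=0 wr=0: ok; after: ALU=1 MUL=2 MEM=0 BR=0, R=4, W=1
[2] MUL needs rd=2 wr=1: ok; after: ALU=1 MUL=1 MEM=0 BR=0, R=2, W=0
[3] MUL needs rd=1 wr=1: WR_PORT; after: ALU=1 MUL=1 MEM=0 BR=0, R=2, W=0
[4] MEM needs rd=2 wr=0: FU; after: ALU=1 MUL=1 MEM=0 BR=0, R=2, W=0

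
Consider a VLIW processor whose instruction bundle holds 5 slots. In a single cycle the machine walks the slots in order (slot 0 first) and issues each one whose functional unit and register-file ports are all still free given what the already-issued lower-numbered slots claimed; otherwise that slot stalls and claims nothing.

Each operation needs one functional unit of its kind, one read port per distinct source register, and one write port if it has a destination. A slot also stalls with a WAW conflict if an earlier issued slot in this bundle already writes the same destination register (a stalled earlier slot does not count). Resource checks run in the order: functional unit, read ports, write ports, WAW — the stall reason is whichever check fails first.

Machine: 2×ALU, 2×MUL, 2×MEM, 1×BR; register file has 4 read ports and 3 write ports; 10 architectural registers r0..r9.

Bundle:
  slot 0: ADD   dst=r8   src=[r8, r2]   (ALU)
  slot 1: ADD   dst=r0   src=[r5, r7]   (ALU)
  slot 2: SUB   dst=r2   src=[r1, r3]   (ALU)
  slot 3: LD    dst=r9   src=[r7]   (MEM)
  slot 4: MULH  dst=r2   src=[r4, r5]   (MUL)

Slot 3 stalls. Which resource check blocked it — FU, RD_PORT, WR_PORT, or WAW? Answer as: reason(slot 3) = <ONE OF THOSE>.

[0] ALU needs rd=2 wr=1: ok; after: ALU=1 MUL=2 MEM=2 BR=1, R=2, W=2
[1] ALU needs rd=2 wr=1: ok; after: ALU=0 MUL=2 MEM=2 BR=1, R=0, W=1
[2] ALU needs rd=2 wr=1: FU; after: ALU=0 MUL=2 MEM=2 BR=1, R=0, W=1
[3] MEM needs rd=1 wr=1: RD_PORT; after: ALU=0 MUL=2 MEM=2 BR=1, R=0, W=1
[4] MUL needs rd=2 wr=1: RD_PORT; after: ALU=0 MUL=2 MEM=2 BR=1, R=0, W=1

reason(slot 3) = RD_PORT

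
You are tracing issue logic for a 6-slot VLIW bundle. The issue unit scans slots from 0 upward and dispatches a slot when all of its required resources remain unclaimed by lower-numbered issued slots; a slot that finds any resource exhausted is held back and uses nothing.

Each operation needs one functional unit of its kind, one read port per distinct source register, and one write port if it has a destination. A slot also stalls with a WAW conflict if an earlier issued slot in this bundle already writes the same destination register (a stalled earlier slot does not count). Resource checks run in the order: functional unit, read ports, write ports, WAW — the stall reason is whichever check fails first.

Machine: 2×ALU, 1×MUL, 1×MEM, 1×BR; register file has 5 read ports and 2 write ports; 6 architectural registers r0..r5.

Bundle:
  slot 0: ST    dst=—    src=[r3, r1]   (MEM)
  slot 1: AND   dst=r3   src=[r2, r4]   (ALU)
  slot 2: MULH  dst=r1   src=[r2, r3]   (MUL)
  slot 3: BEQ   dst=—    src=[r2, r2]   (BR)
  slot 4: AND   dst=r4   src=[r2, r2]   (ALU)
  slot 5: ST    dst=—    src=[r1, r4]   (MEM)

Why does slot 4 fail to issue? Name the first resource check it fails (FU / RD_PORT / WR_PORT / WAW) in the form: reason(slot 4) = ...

(0) want 1×MEM +2rd +0wr — yes → AL2|MU1|ME0|BR1|rd3|wr2
(1) want 1×ALU +2rd +1wr — yes → AL1|MU1|ME0|BR1|rd1|wr1
(2) want 1×MUL +2rd +1wr — RD_PORT → AL1|MU1|ME0|BR1|rd1|wr1
(3) want 1×BR +1rd +0wr — yes → AL1|MU1|ME0|BR0|rd0|wr1
(4) want 1×ALU +1rd +1wr — RD_PORT → AL1|MU1|ME0|BR0|rd0|wr1
(5) want 1×MEM +2rd +0wr — FU → AL1|MU1|ME0|BR0|rd0|wr1

reason(slot 4) = RD_PORT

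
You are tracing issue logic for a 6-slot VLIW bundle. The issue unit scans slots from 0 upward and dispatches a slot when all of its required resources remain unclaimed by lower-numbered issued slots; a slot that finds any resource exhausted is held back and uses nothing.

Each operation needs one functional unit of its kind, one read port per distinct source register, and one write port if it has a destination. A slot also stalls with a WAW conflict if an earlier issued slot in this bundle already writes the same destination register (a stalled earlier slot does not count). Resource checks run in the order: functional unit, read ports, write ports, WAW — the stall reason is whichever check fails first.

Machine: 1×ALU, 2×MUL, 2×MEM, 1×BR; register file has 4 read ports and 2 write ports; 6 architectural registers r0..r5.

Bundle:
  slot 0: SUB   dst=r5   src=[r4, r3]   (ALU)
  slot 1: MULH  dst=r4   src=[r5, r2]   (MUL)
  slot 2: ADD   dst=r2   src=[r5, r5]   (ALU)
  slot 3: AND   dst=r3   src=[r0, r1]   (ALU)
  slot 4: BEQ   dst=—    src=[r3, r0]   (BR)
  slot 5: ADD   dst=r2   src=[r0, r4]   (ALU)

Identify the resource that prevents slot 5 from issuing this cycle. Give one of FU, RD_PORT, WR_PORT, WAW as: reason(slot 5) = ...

reason(slot 5) = FU

slot 0 (ALU): ISSUE — free A0,Mu2,Ld2,B1 rp2 wp1
slot 1 (MUL): ISSUE — free A0,Mu1,Ld2,B1 rp0 wp0
slot 2 (ALU): stall FU — free A0,Mu1,Ld2,B1 rp0 wp0
slot 3 (ALU): stall FU — free A0,Mu1,Ld2,B1 rp0 wp0
slot 4 (BR): stall RD_PORT — free A0,Mu1,Ld2,B1 rp0 wp0
slot 5 (ALU): stall FU — free A0,Mu1,Ld2,B1 rp0 wp0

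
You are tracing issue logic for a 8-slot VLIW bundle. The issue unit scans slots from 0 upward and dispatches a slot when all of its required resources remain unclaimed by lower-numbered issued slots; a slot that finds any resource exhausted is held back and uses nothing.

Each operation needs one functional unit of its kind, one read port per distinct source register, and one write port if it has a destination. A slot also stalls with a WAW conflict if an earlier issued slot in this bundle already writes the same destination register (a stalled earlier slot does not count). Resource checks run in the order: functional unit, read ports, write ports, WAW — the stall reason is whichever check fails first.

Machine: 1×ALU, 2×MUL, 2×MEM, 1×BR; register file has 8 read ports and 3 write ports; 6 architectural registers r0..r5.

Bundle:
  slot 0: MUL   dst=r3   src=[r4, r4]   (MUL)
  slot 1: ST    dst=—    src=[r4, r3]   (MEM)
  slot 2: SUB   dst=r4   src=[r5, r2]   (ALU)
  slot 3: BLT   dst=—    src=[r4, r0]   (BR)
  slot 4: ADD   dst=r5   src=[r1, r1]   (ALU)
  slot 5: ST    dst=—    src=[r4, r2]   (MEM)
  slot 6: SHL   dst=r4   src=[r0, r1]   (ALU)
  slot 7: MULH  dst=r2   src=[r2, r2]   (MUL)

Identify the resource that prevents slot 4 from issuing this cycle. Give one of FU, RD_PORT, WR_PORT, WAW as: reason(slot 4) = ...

#0 MUL src=r4,r4 dispatched  <A:1 Mu:1 Ld:2 B:1 rd:7 wr:2>
#1 MEM src=r4,r3 dispatched  <A:1 Mu:1 Ld:1 B:1 rd:5 wr:2>
#2 ALU src=r5,r2 dispatched  <A:0 Mu:1 Ld:1 B:1 rd:3 wr:1>
#3 BR src=r4,r0 dispatched  <A:0 Mu:1 Ld:1 B:0 rd:1 wr:1>
#4 ALU src=r1,r1 held:FU  <A:0 Mu:1 Ld:1 B:0 rd:1 wr:1>
#5 MEM src=r4,r2 held:RD_PORT  <A:0 Mu:1 Ld:1 B:0 rd:1 wr:1>
#6 ALU src=r0,r1 held:FU  <A:0 Mu:1 Ld:1 B:0 rd:1 wr:1>
#7 MUL src=r2,r2 dispatched  <A:0 Mu:0 Ld:1 B:0 rd:0 wr:0>

reason(slot 4) = FU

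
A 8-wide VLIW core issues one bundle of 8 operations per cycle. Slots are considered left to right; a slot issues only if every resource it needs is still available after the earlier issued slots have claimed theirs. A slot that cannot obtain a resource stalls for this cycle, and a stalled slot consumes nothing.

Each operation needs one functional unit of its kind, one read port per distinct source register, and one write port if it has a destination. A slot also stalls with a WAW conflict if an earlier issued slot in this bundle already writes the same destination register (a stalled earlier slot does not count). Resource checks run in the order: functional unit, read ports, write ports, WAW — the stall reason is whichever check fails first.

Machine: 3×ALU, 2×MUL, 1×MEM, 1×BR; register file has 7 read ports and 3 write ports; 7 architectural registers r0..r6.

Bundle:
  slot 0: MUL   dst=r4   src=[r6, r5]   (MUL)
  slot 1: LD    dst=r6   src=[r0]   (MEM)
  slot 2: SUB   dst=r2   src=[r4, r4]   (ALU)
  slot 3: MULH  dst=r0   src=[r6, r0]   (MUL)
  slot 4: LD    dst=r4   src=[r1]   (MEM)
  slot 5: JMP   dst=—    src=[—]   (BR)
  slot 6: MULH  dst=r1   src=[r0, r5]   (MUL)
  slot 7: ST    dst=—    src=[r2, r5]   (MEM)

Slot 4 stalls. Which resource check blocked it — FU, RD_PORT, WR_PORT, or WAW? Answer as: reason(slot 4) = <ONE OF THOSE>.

slot 0 (MUL): ISSUE — free A3,Mu1,Ld1,B1 rp5 wp2
slot 1 (MEM): ISSUE — free A3,Mu1,Ld0,B1 rp4 wp1
slot 2 (ALU): ISSUE — free A2,Mu1,Ld0,B1 rp3 wp0
slot 3 (MUL): stall WR_PORT — free A2,Mu1,Ld0,B1 rp3 wp0
slot 4 (MEM): stall FU — free A2,Mu1,Ld0,B1 rp3 wp0
slot 5 (BR): ISSUE — free A2,Mu1,Ld0,B0 rp3 wp0
slot 6 (MUL): stall WR_PORT — free A2,Mu1,Ld0,B0 rp3 wp0
slot 7 (MEM): stall FU — free A2,Mu1,Ld0,B0 rp3 wp0

reason(slot 4) = FU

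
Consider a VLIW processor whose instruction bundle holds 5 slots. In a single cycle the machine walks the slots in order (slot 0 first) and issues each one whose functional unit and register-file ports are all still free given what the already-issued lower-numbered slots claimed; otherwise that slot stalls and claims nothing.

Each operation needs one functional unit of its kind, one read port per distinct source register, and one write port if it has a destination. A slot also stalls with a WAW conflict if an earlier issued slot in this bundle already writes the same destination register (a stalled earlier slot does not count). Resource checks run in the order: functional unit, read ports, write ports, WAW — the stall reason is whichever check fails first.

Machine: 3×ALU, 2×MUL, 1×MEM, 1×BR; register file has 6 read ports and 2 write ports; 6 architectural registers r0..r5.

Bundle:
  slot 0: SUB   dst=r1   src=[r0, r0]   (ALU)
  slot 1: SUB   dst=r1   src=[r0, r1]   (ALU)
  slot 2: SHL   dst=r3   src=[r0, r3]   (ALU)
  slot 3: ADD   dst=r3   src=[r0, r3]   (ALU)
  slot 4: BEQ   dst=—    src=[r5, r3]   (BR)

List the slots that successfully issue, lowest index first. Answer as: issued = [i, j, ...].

issued = [0, 2, 4]

(0) want 1×ALU +1rd +1wr — yes → AL2|MU2|ME1|BR1|rd5|wr1
(1) want 1×ALU +2rd +1wr — WAW → AL2|MU2|ME1|BR1|rd5|wr1
(2) want 1×ALU +2rd +1wr — yes → AL1|MU2|ME1|BR1|rd3|wr0
(3) want 1×ALU +2rd +1wr — WR_PORT → AL1|MU2|ME1|BR1|rd3|wr0
(4) want 1×BR +2rd +0wr — yes → AL1|MU2|ME1|BR0|rd1|wr0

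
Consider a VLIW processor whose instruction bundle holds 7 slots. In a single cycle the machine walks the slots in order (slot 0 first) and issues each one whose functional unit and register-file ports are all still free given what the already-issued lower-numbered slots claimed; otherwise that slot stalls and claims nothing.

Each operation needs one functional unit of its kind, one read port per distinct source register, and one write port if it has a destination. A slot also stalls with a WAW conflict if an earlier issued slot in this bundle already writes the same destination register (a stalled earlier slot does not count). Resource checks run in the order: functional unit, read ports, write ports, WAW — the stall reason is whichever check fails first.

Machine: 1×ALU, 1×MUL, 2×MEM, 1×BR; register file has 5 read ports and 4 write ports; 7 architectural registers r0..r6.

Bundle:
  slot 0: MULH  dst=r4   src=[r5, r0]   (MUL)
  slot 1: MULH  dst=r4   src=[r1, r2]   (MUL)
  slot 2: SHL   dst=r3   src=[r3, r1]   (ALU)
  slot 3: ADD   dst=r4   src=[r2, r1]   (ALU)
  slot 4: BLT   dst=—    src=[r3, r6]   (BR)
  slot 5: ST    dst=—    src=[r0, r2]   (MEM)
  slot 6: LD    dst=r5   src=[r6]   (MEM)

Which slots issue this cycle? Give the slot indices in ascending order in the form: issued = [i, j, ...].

#0 MUL src=r5,r0 dispatched  <A:1 Mu:0 Ld:2 B:1 rd:3 wr:3>
#1 MUL src=r1,r2 held:FU  <A:1 Mu:0 Ld:2 B:1 rd:3 wr:3>
#2 ALU src=r3,r1 dispatched  <A:0 Mu:0 Ld:2 B:1 rd:1 wr:2>
#3 ALU src=r2,r1 held:FU  <A:0 Mu:0 Ld:2 B:1 rd:1 wr:2>
#4 BR src=r3,r6 held:RD_PORT  <A:0 Mu:0 Ld:2 B:1 rd:1 wr:2>
#5 MEM src=r0,r2 held:RD_PORT  <A:0 Mu:0 Ld:2 B:1 rd:1 wr:2>
#6 MEM src=r6 dispatched  <A:0 Mu:0 Ld:1 B:1 rd:0 wr:1>

issued = [0, 2, 6]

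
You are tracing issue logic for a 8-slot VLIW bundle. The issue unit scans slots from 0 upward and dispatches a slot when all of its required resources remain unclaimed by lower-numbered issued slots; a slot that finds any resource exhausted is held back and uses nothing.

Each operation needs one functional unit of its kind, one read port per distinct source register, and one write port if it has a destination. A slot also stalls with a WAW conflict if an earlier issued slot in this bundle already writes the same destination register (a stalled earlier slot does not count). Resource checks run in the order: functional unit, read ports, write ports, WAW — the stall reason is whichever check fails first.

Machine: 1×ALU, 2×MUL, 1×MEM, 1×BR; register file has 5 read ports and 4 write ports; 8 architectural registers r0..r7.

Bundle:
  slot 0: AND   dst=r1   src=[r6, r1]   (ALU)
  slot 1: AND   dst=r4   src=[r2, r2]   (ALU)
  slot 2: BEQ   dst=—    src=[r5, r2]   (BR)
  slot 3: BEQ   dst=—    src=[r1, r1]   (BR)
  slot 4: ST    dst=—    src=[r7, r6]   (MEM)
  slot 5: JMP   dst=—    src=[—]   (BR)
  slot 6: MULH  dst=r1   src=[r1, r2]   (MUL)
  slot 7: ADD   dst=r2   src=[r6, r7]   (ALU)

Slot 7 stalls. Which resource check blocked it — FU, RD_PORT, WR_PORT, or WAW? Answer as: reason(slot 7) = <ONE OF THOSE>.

slot 0 (ALU): ISSUE — free A0,Mu2,Ld1,B1 rp3 wp3
slot 1 (ALU): stall FU — free A0,Mu2,Ld1,B1 rp3 wp3
slot 2 (BR): ISSUE — free A0,Mu2,Ld1,B0 rp1 wp3
slot 3 (BR): stall FU — free A0,Mu2,Ld1,B0 rp1 wp3
slot 4 (MEM): stall RD_PORT — free A0,Mu2,Ld1,B0 rp1 wp3
slot 5 (BR): stall FU — free A0,Mu2,Ld1,B0 rp1 wp3
slot 6 (MUL): stall RD_PORT — free A0,Mu2,Ld1,B0 rp1 wp3
slot 7 (ALU): stall FU — free A0,Mu2,Ld1,B0 rp1 wp3

reason(slot 7) = FU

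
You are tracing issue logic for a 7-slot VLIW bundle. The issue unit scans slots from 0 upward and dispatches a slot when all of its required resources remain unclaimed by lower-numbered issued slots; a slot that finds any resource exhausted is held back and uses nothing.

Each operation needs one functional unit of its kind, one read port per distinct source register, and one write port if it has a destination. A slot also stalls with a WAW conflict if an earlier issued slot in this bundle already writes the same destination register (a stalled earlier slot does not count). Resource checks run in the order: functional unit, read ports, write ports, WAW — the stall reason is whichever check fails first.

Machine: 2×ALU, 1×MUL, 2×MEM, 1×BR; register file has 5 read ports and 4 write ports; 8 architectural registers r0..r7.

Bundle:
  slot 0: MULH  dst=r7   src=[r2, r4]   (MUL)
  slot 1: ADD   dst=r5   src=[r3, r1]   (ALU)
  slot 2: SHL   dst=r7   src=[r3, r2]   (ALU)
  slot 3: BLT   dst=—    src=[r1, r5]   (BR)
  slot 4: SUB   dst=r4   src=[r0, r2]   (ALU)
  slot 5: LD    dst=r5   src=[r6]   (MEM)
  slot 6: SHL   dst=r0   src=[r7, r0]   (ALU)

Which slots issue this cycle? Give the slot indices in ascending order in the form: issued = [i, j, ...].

#0 MUL src=r2,r4 dispatched  <A:2 Mu:0 Ld:2 B:1 rd:3 wr:3>
#1 ALU src=r3,r1 dispatched  <A:1 Mu:0 Ld:2 B:1 rd:1 wr:2>
#2 ALU src=r3,r2 held:RD_PORT  <A:1 Mu:0 Ld:2 B:1 rd:1 wr:2>
#3 BR src=r1,r5 held:RD_PORT  <A:1 Mu:0 Ld:2 B:1 rd:1 wr:2>
#4 ALU src=r0,r2 held:RD_PORT  <A:1 Mu:0 Ld:2 B:1 rd:1 wr:2>
#5 MEM src=r6 held:WAW  <A:1 Mu:0 Ld:2 B:1 rd:1 wr:2>
#6 ALU src=r7,r0 held:RD_PORT  <A:1 Mu:0 Ld:2 B:1 rd:1 wr:2>

issued = [0, 1]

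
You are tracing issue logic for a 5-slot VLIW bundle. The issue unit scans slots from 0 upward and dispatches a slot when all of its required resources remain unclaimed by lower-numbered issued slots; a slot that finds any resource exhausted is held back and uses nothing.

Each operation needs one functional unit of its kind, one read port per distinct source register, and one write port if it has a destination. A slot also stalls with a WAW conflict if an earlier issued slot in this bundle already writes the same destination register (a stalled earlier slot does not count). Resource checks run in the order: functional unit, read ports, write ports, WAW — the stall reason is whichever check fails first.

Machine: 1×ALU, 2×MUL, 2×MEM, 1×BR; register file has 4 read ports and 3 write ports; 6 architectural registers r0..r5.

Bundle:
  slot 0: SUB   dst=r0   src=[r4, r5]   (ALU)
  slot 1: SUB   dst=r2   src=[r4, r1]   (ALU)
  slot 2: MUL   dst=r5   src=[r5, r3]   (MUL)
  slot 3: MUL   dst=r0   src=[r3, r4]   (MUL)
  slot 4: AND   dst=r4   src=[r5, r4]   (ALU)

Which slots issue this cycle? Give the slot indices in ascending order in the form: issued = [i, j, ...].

issued = [0, 2]

#0 ALU src=r4,r5 dispatched  <A:0 Mu:2 Ld:2 B:1 rd:2 wr:2>
#1 ALU src=r4,r1 held:FU  <A:0 Mu:2 Ld:2 B:1 rd:2 wr:2>
#2 MUL src=r5,r3 dispatched  <A:0 Mu:1 Ld:2 B:1 rd:0 wr:1>
#3 MUL src=r3,r4 held:RD_PORT  <A:0 Mu:1 Ld:2 B:1 rd:0 wr:1>
#4 ALU src=r5,r4 held:FU  <A:0 Mu:1 Ld:2 B:1 rd:0 wr:1>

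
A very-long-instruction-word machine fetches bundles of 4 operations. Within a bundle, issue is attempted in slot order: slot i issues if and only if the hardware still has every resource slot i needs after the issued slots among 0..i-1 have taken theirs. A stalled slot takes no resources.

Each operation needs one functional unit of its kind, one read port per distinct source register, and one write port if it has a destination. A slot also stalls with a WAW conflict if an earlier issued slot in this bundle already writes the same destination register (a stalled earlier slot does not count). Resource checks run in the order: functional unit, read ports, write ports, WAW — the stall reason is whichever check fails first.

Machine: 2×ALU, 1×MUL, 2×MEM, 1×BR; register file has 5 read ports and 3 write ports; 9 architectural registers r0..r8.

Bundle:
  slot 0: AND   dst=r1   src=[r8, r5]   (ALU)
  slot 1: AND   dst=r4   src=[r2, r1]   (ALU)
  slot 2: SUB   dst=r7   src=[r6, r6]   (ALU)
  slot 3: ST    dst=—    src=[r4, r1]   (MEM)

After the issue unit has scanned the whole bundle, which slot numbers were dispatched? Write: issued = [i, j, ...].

issued = [0, 1]

slot 0 (ALU): ISSUE — free A1,Mu1,Ld2,B1 rp3 wp2
slot 1 (ALU): ISSUE — free A0,Mu1,Ld2,B1 rp1 wp1
slot 2 (ALU): stall FU — free A0,Mu1,Ld2,B1 rp1 wp1
slot 3 (MEM): stall RD_PORT — free A0,Mu1,Ld2,B1 rp1 wp1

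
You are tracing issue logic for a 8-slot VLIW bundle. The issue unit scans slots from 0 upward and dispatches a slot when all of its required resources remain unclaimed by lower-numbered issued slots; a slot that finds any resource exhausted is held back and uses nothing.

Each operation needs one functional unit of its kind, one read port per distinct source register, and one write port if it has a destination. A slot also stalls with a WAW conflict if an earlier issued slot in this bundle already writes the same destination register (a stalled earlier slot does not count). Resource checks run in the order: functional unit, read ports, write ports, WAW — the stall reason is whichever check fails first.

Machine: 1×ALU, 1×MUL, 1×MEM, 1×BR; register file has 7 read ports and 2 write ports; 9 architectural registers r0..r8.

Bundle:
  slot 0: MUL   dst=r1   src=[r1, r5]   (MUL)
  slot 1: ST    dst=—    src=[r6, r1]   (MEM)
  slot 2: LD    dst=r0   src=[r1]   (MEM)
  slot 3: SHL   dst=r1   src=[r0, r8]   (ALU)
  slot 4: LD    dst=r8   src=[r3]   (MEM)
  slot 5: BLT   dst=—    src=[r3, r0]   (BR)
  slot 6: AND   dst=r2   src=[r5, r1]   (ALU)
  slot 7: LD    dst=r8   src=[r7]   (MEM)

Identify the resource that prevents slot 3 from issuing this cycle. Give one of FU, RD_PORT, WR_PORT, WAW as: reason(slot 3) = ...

slot 0 (MUL): ISSUE — free A1,Mu0,Ld1,B1 rp5 wp1
slot 1 (MEM): ISSUE — free A1,Mu0,Ld0,B1 rp3 wp1
slot 2 (MEM): stall FU — free A1,Mu0,Ld0,B1 rp3 wp1
slot 3 (ALU): stall WAW — free A1,Mu0,Ld0,B1 rp3 wp1
slot 4 (MEM): stall FU — free A1,Mu0,Ld0,B1 rp3 wp1
slot 5 (BR): ISSUE — free A1,Mu0,Ld0,B0 rp1 wp1
slot 6 (ALU): stall RD_PORT — free A1,Mu0,Ld0,B0 rp1 wp1
slot 7 (MEM): stall FU — free A1,Mu0,Ld0,B0 rp1 wp1

reason(slot 3) = WAW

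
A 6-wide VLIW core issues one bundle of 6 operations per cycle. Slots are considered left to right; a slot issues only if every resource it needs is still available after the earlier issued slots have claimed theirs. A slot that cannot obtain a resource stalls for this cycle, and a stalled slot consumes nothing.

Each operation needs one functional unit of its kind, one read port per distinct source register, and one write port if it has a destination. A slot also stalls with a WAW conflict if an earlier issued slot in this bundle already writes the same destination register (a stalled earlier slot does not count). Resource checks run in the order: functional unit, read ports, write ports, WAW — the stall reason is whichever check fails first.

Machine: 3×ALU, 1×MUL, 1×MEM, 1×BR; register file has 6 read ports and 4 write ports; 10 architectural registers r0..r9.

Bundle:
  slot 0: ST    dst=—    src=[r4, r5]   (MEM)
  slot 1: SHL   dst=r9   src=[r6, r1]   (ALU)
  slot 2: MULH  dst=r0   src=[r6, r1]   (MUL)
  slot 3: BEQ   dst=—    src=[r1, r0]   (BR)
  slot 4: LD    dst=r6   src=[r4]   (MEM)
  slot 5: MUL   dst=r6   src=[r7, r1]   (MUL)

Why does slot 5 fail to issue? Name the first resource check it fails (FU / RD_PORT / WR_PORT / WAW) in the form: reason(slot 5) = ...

#0 MEM src=r4,r5 dispatched  <A:3 Mu:1 Ld:0 B:1 rd:4 wr:4>
#1 ALU src=r6,r1 dispatched  <A:2 Mu:1 Ld:0 B:1 rd:2 wr:3>
#2 MUL src=r6,r1 dispatched  <A:2 Mu:0 Ld:0 B:1 rd:0 wr:2>
#3 BR src=r1,r0 held:RD_PORT  <A:2 Mu:0 Ld:0 B:1 rd:0 wr:2>
#4 MEM src=r4 held:FU  <A:2 Mu:0 Ld:0 B:1 rd:0 wr:2>
#5 MUL src=r7,r1 held:FU  <A:2 Mu:0 Ld:0 B:1 rd:0 wr:2>

reason(slot 5) = FU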